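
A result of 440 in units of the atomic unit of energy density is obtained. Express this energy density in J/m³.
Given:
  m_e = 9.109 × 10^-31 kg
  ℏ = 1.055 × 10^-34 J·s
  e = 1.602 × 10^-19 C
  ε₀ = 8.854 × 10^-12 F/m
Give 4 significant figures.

One atomic unit of energy density: u_au = E_h/a₀³ = m_e⁴e¹⁰/((4πε₀)⁵ℏ⁸) = 2.929 × 10^13 J/m³.
440 × 2.929 × 10^13 J/m³ = 1.289 × 10^16 J/m³

1.289 × 10^16 J/m³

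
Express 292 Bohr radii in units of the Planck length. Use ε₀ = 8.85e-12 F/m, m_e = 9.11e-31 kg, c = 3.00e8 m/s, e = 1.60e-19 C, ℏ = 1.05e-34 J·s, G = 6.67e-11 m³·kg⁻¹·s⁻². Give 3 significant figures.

Bohr radius: a₀ = 4πε₀ℏ²/(m_e e²) = 5.26e-11 m
Planck length: ℓ_P = √(ℏG/c³) = 1.61e-35 m
292 × 5.26e-11 / 1.61e-35 = 9.53e26

9.53e26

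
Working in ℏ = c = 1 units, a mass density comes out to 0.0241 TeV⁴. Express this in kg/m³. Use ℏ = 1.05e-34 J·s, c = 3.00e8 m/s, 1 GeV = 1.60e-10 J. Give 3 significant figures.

5.61e30 kg/m³

Mass density is [E]/(c²[L]³) = [E]⁴/(ℏ³c⁵).
1 GeV⁴ → 1/(ℏ³c⁵) × (1 GeV in J)⁴ = 2.33e20 kg/m³.
Convert the energy scale: 0.0241 TeV⁴ = 2.41e10 GeV⁴.
Result: 2.41e10 × 2.33e20 = 5.61e30 kg/m³.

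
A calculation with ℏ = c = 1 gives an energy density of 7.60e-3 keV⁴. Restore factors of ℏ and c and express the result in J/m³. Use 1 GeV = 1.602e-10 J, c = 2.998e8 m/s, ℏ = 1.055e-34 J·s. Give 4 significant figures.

[E]/[L]³ = [E]⁴/(ℏc)³; restore (ℏc)⁻³.
1 GeV⁴ → 1/(ℏc)³ × (1 GeV in J)⁴ = 2.082e37 J/m³.
Convert the energy scale: 7.60e-3 keV⁴ = 7.60e-27 GeV⁴.
Result: 7.60e-27 × 2.082e37 = 1.582e11 J/m³.

1.582e11 J/m³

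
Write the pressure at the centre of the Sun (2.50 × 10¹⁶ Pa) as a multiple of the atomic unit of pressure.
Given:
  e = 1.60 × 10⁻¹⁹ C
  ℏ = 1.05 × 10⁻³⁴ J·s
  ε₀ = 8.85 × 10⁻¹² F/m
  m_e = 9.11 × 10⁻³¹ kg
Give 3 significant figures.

atomic unit of pressure: P_au = E_h/a₀³ = m_e⁴e¹⁰/((4πε₀)⁵ℏ⁸) = 3.01 × 10¹³ Pa.
2.50 × 10¹⁶ / 3.01 × 10¹³ = 830

830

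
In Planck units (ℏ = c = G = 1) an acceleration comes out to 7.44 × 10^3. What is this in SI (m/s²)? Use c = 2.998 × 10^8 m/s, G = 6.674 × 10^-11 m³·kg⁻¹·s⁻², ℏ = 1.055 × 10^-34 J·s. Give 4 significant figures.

4.137 × 10^55 m/s²

One Planck acceleration: a_P = √(c⁷/(ℏG)) = 5.560 × 10^51 m/s².
7.44 × 10^3 × 5.560 × 10^51 m/s² = 4.137 × 10^55 m/s²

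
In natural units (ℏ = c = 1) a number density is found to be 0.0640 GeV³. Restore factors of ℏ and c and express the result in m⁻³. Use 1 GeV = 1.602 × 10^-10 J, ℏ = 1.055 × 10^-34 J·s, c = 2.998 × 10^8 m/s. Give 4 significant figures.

8.316 × 10^45 m⁻³

Number density is [L]⁻³ = [E]³/(ℏc)³.
1 GeV³ → 1/(ℏc)³ × (1 GeV in J)³ = 1.299 × 10^47 m⁻³.
Result: 0.0640 × 1.299 × 10^47 = 8.316 × 10^45 m⁻³.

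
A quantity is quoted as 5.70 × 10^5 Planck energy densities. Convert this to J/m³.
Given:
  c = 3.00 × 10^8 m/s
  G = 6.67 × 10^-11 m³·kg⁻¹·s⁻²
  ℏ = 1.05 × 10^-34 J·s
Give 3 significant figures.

2.67 × 10^119 J/m³

One Planck energy density: u_P = c⁷/(ℏG²) = 4.68 × 10^113 J/m³.
5.70 × 10^5 × 4.68 × 10^113 J/m³ = 2.67 × 10^119 J/m³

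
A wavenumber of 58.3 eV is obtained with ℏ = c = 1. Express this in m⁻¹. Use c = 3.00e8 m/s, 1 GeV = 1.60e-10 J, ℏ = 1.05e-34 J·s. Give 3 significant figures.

2.96e8 m⁻¹

Inverse length is [E]/(ℏc).
1 GeV → 1/(ℏc) × (1 GeV in J) = 5.08e15 m⁻¹.
Convert the energy scale: 58.3 eV = 5.83e-8 GeV.
Result: 5.83e-8 × 5.08e15 = 2.96e8 m⁻¹.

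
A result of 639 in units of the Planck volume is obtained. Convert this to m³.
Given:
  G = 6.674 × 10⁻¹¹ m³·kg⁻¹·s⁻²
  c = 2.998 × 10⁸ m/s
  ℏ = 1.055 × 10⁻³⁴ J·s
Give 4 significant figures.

2.699 × 10⁻¹⁰² m³

One Planck volume: V_P = (ℏG/c³)^(3/2) = 4.224 × 10⁻¹⁰⁵ m³.
639 × 4.224 × 10⁻¹⁰⁵ m³ = 2.699 × 10⁻¹⁰² m³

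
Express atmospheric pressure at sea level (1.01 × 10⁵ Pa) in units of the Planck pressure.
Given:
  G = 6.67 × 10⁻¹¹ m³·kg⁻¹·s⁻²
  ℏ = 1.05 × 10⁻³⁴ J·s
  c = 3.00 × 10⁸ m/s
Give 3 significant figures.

Planck pressure: p_P = c⁷/(ℏG²) = 4.68 × 10¹¹³ Pa.
1.01 × 10⁵ / 4.68 × 10¹¹³ = 2.16 × 10⁻¹⁰⁹

2.16 × 10⁻¹⁰⁹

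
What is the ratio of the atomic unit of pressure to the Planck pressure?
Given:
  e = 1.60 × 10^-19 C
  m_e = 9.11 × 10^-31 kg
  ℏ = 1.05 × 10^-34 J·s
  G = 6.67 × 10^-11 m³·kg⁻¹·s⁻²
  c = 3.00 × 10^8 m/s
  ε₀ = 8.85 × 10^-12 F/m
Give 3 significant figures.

atomic unit of pressure: P_au = E_h/a₀³ = m_e⁴e¹⁰/((4πε₀)⁵ℏ⁸) = 3.01 × 10^13 Pa
Planck pressure: p_P = c⁷/(ℏG²) = 4.68 × 10^113 Pa
ratio = 3.01 × 10^13 / 4.68 × 10^113 = 6.44 × 10^-101

6.44 × 10^-101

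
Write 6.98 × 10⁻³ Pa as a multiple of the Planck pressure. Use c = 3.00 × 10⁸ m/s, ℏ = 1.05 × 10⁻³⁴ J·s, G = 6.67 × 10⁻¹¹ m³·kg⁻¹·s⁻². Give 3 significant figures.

1.49 × 10⁻¹¹⁶

Planck pressure: p_P = c⁷/(ℏG²) = 4.68 × 10¹¹³ Pa.
6.98 × 10⁻³ / 4.68 × 10¹¹³ = 1.49 × 10⁻¹¹⁶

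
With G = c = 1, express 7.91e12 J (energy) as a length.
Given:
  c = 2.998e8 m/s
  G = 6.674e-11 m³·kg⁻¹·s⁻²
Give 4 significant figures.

Energy → length via G/c⁴.
7.91e12 J × (G/c⁴) = 6.535e-32 m

6.535e-32 m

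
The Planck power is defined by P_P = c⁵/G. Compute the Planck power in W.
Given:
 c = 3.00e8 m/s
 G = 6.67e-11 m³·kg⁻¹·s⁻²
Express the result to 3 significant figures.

P_P = c⁵/G
  = 2.43e42 / 6.67e-11
  = 3.64e52 W

3.64e52 W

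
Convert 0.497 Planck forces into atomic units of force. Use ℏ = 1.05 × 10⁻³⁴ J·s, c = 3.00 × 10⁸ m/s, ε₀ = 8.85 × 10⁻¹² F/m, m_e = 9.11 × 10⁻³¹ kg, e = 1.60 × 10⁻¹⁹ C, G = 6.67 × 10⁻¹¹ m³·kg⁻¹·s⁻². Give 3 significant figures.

7.25 × 10⁵⁰

Planck force: F_P = c⁴/G = 1.21 × 10⁴⁴ N
atomic unit of force: F_au = E_h/a₀ = m_e²e⁶/((4πε₀)³ℏ⁴) = 8.33 × 10⁻⁸ N
0.497 × 1.21 × 10⁴⁴ / 8.33 × 10⁻⁸ = 7.25 × 10⁵⁰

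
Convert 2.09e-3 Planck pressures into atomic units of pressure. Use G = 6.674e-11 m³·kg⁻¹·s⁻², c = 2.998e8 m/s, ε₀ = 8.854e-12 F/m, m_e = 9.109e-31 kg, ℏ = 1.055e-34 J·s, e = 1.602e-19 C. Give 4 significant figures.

Planck pressure: p_P = c⁷/(ℏG²) = 4.632e113 Pa
atomic unit of pressure: P_au = E_h/a₀³ = m_e⁴e¹⁰/((4πε₀)⁵ℏ⁸) = 2.929e13 Pa
2.09e-3 × 4.632e113 / 2.929e13 = 3.305e97

3.305e97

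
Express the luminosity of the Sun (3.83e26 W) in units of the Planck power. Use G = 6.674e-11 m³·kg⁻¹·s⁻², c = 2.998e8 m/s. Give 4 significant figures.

1.055e-26

Planck power: P_P = c⁵/G = 3.629e52 W.
3.83e26 / 3.629e52 = 1.055e-26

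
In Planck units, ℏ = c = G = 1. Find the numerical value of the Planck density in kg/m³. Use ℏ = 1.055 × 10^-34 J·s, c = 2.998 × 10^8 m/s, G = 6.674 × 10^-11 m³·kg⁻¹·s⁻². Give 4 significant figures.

5.154 × 10^96 kg/m³

Dimensional analysis gives ρ_P = c⁵/(ℏG²).
  = 2.422 × 10^42 / 4.699 × 10^-55
  = 5.154 × 10^96 kg/m³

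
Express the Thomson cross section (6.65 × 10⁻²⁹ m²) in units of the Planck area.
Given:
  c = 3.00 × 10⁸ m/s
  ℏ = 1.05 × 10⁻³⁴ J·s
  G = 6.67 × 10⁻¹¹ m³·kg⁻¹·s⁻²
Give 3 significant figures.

2.56 × 10⁴¹

Planck area: A_P = ℏG/c³ = 2.59 × 10⁻⁷⁰ m².
6.65 × 10⁻²⁹ / 2.59 × 10⁻⁷⁰ = 2.56 × 10⁴¹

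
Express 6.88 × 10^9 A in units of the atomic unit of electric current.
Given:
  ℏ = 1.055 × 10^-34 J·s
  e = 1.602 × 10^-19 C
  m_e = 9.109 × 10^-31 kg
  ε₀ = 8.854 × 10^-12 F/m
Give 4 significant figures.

atomic unit of electric current: I_au = e E_h/ℏ = m_e e⁵/((4πε₀)²ℏ³) = 6.612 × 10^-3 A.
6.88 × 10^9 / 6.612 × 10^-3 = 1.041 × 10^12

1.041 × 10^12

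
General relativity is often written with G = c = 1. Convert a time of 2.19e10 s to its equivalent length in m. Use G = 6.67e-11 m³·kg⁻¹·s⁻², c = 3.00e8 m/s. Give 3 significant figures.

Time → length via c.
2.19e10 s × (c) = 6.57e18 m

6.57e18 m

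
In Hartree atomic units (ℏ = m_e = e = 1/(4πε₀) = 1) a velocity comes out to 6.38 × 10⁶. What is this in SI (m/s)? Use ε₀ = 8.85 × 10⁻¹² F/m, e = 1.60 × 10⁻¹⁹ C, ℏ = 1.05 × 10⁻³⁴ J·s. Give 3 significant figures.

One atomic unit of velocity: v_au = e²/(4πε₀ℏ) = 2.19 × 10⁶ m/s.
6.38 × 10⁶ × 2.19 × 10⁶ m/s = 1.40 × 10¹³ m/s

1.40 × 10¹³ m/s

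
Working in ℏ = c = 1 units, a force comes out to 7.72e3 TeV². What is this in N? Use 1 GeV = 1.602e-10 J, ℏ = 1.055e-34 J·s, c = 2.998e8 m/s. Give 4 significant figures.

6.264e15 N

Force is [E]/[L] = [E]²/(ℏc); restore (ℏc)⁻¹.
1 GeV² → 1/(ℏc) × (1 GeV in J)² = 8.114e5 N.
Convert the energy scale: 7.72e3 TeV² = 7.72e9 GeV².
Result: 7.72e9 × 8.114e5 = 6.264e15 N.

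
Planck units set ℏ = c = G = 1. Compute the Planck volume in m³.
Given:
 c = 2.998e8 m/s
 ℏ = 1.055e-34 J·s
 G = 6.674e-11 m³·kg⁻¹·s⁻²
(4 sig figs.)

4.224e-105 m³

Dimensional analysis gives V_P = (ℏG/c³)^(3/2).
  = √(1.784e-209)
  = 4.224e-105 m³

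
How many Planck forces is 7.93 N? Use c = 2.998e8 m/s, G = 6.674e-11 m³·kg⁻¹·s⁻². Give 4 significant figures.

Planck force: F_P = c⁴/G = 1.210e44 N.
7.93 / 1.210e44 = 6.551e-44

6.551e-44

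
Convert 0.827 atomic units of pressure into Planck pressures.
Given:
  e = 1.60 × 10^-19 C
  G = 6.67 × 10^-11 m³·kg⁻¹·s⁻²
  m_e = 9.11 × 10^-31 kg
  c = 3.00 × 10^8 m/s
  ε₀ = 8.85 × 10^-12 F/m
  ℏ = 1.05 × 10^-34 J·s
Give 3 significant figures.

atomic unit of pressure: P_au = E_h/a₀³ = m_e⁴e¹⁰/((4πε₀)⁵ℏ⁸) = 3.01 × 10^13 Pa
Planck pressure: p_P = c⁷/(ℏG²) = 4.68 × 10^113 Pa
0.827 × 3.01 × 10^13 / 4.68 × 10^113 = 5.32 × 10^-101

5.32 × 10^-101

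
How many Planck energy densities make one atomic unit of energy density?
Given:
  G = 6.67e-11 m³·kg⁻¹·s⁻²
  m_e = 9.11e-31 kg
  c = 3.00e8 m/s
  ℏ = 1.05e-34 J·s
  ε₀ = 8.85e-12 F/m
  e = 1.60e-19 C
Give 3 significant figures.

atomic unit of energy density: u_au = E_h/a₀³ = m_e⁴e¹⁰/((4πε₀)⁵ℏ⁸) = 3.01e13 J/m³
Planck energy density: u_P = c⁷/(ℏG²) = 4.68e113 J/m³
ratio = 3.01e13 / 4.68e113 = 6.44e-101

6.44e-101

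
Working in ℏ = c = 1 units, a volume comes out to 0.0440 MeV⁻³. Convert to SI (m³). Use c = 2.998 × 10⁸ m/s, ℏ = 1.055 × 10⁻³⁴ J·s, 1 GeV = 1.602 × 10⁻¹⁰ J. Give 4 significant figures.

Volume is [L]³ = [E]⁻³·(ℏc)³.
1 GeV⁻³ → (ℏc)³ × (1 GeV in J)⁻³ = 7.696 × 10⁻⁴⁸ m³.
Convert the energy scale: 0.0440 MeV⁻³ = 4.40 × 10⁷ GeV⁻³.
Result: 4.40 × 10⁷ × 7.696 × 10⁻⁴⁸ = 3.386 × 10⁻⁴⁰ m³.

3.386 × 10⁻⁴⁰ m³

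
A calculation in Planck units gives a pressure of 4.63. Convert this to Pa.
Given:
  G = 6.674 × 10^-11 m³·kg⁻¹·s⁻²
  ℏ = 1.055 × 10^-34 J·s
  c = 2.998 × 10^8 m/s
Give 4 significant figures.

One Planck pressure: p_P = c⁷/(ℏG²) = 4.632 × 10^113 Pa.
4.63 × 4.632 × 10^113 Pa = 2.145 × 10^114 Pa

2.145 × 10^114 Pa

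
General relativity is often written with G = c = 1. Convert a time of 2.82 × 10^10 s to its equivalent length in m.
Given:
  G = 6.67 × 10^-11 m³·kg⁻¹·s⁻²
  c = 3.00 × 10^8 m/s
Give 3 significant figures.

Time → length via c.
2.82 × 10^10 s × (c) = 8.46 × 10^18 m

8.46 × 10^18 m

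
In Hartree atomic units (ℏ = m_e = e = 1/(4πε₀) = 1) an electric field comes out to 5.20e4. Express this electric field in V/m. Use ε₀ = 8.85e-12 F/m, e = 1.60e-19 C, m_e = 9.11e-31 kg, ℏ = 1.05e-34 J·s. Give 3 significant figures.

One atomic unit of electric field: E_au = E_h/(e a₀) = m_e²e⁵/((4πε₀)³ℏ⁴) = 5.20e11 V/m.
5.20e4 × 5.20e11 V/m = 2.71e16 V/m

2.71e16 V/m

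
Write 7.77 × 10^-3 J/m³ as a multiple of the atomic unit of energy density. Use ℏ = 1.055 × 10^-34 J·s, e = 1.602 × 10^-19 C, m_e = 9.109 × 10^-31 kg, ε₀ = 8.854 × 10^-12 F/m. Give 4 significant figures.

atomic unit of energy density: u_au = E_h/a₀³ = m_e⁴e¹⁰/((4πε₀)⁵ℏ⁸) = 2.929 × 10^13 J/m³.
7.77 × 10^-3 / 2.929 × 10^13 = 2.653 × 10^-16

2.653 × 10^-16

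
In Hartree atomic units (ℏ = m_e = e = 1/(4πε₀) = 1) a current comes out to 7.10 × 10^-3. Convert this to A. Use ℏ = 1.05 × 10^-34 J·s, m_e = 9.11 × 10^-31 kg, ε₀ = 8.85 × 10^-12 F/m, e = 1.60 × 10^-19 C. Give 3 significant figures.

One atomic unit of electric current: I_au = e E_h/ℏ = m_e e⁵/((4πε₀)²ℏ³) = 6.67 × 10^-3 A.
7.10 × 10^-3 × 6.67 × 10^-3 A = 4.74 × 10^-5 A

4.74 × 10^-5 A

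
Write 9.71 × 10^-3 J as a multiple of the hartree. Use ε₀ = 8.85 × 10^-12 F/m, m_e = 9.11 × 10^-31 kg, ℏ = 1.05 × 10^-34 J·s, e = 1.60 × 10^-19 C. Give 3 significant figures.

2.22 × 10^15

hartree: E_h = m_e e⁴/(4πε₀ℏ)² = 4.38 × 10^-18 J.
9.71 × 10^-3 / 4.38 × 10^-18 = 2.22 × 10^15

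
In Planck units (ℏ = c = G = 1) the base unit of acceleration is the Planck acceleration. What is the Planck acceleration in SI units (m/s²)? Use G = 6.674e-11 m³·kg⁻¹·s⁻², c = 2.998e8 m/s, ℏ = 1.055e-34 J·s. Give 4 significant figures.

5.560e51 m/s²

a_P = √(c⁷/(ℏG))
  = √(3.092e103)
  = 5.560e51 m/s²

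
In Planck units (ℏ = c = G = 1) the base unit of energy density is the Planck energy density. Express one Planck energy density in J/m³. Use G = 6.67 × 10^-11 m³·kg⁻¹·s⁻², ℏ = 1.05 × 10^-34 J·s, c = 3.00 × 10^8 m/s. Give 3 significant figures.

u_P = c⁷/(ℏG²)
  = 2.19 × 10^59 / 4.67 × 10^-55
  = 4.68 × 10^113 J/m³

4.68 × 10^113 J/m³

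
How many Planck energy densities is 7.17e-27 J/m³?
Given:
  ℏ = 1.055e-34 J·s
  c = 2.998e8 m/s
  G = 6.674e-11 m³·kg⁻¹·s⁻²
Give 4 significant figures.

1.548e-140

Planck energy density: u_P = c⁷/(ℏG²) = 4.632e113 J/m³.
7.17e-27 / 4.632e113 = 1.548e-140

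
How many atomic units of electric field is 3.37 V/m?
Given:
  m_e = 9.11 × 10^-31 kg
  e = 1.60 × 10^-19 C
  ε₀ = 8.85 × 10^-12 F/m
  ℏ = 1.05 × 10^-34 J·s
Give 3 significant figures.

6.47 × 10^-12

atomic unit of electric field: E_au = E_h/(e a₀) = m_e²e⁵/((4πε₀)³ℏ⁴) = 5.20 × 10^11 V/m.
3.37 / 5.20 × 10^11 = 6.47 × 10^-12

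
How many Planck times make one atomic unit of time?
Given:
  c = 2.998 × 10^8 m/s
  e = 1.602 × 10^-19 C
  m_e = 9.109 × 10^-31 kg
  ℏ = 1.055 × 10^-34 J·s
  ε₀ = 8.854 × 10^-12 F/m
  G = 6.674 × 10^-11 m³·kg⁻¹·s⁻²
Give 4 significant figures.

4.494 × 10^26

atomic unit of time: τ_au = (4πε₀)²ℏ³/(m_e e⁴) = 2.423 × 10^-17 s
Planck time: t_P = √(ℏG/c⁵) = 5.392 × 10^-44 s
ratio = 2.423 × 10^-17 / 5.392 × 10^-44 = 4.494 × 10^26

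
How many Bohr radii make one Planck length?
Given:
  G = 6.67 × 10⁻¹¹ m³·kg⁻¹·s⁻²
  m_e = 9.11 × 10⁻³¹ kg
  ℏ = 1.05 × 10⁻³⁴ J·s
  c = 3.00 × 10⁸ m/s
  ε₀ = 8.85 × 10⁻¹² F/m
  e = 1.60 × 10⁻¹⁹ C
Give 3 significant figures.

Planck length: ℓ_P = √(ℏG/c³) = 1.61 × 10⁻³⁵ m
Bohr radius: a₀ = 4πε₀ℏ²/(m_e e²) = 5.26 × 10⁻¹¹ m
ratio = 1.61 × 10⁻³⁵ / 5.26 × 10⁻¹¹ = 3.06 × 10⁻²⁵

3.06 × 10⁻²⁵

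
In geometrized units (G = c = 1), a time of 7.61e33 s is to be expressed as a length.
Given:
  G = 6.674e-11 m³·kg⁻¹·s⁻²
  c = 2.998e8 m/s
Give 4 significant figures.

Time → length via c.
7.61e33 s × (c) = 2.281e42 m

2.281e42 m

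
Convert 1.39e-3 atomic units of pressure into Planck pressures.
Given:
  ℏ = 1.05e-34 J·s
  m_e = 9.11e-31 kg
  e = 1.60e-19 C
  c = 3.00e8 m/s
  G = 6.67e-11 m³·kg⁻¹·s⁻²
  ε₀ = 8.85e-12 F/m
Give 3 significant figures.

atomic unit of pressure: P_au = E_h/a₀³ = m_e⁴e¹⁰/((4πε₀)⁵ℏ⁸) = 3.01e13 Pa
Planck pressure: p_P = c⁷/(ℏG²) = 4.68e113 Pa
1.39e-3 × 3.01e13 / 4.68e113 = 8.95e-104

8.95e-104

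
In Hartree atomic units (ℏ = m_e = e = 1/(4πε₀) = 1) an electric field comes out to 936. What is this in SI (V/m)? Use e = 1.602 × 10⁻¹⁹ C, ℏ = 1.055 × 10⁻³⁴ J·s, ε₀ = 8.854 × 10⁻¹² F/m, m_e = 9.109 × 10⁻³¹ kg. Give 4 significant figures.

4.803 × 10¹⁴ V/m

One atomic unit of electric field: E_au = E_h/(e a₀) = m_e²e⁵/((4πε₀)³ℏ⁴) = 5.131 × 10¹¹ V/m.
936 × 5.131 × 10¹¹ V/m = 4.803 × 10¹⁴ V/m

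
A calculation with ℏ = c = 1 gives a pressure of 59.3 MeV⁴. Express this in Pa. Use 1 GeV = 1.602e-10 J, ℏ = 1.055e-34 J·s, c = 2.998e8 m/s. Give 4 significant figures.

1.234e27 Pa

Pressure is [E]/[L]³ = [E]⁴/(ℏc)³.
1 GeV⁴ → 1/(ℏc)³ × (1 GeV in J)⁴ = 2.082e37 Pa.
Convert the energy scale: 59.3 MeV⁴ = 5.93e-11 GeV⁴.
Result: 5.93e-11 × 2.082e37 = 1.234e27 Pa.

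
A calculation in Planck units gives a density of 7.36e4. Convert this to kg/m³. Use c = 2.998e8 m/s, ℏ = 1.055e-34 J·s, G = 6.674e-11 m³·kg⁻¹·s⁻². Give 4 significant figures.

3.793e101 kg/m³

One Planck density: ρ_P = c⁵/(ℏG²) = 5.154e96 kg/m³.
7.36e4 × 5.154e96 kg/m³ = 3.793e101 kg/m³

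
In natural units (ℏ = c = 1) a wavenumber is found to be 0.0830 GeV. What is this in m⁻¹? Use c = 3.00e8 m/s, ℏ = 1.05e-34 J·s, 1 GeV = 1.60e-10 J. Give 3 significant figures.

4.22e14 m⁻¹

Inverse length is [E]/(ℏc).
1 GeV → 1/(ℏc) × (1 GeV in J) = 5.08e15 m⁻¹.
Result: 0.0830 × 5.08e15 = 4.22e14 m⁻¹.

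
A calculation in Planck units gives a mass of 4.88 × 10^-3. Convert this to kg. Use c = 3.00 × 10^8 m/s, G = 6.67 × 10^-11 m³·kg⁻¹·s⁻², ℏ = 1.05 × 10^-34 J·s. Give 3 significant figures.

One Planck mass: m_P = √(ℏc/G) = 2.17 × 10^-8 kg.
4.88 × 10^-3 × 2.17 × 10^-8 kg = 1.06 × 10^-10 kg

1.06 × 10^-10 kg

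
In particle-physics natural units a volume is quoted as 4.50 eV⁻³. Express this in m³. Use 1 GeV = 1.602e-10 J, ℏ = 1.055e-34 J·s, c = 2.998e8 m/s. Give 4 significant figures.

Volume is [L]³ = [E]⁻³·(ℏc)³.
1 GeV⁻³ → (ℏc)³ × (1 GeV in J)⁻³ = 7.696e-48 m³.
Convert the energy scale: 4.50 eV⁻³ = 4.50e27 GeV⁻³.
Result: 4.50e27 × 7.696e-48 = 3.463e-20 m³.

3.463e-20 m³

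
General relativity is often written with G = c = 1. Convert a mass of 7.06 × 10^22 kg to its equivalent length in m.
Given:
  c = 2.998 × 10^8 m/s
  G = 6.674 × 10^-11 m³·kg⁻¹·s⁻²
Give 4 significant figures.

5.242 × 10^-5 m

In G = c = 1 units mass has dimensions of length; the conversion factor is G/c².
7.06 × 10^22 kg × (G/c²) = 5.242 × 10^-5 m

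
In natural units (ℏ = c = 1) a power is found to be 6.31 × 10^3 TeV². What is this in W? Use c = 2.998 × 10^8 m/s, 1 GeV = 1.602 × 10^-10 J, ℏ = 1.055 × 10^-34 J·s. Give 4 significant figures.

1.535 × 10^24 W

Power is [E]/[T] = [E]²/ℏ.
1 GeV² → 1/ℏ × (1 GeV in J)² = 2.433 × 10^14 W.
Convert the energy scale: 6.31 × 10^3 TeV² = 6.31 × 10^9 GeV².
Result: 6.31 × 10^9 × 2.433 × 10^14 = 1.535 × 10^24 W.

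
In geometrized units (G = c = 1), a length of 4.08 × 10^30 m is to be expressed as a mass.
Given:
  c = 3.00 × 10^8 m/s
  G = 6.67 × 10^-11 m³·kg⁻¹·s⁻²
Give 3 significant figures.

Length → mass via c²/G.
4.08 × 10^30 m × (c²/G) = 5.51 × 10^57 kg

5.51 × 10^57 kg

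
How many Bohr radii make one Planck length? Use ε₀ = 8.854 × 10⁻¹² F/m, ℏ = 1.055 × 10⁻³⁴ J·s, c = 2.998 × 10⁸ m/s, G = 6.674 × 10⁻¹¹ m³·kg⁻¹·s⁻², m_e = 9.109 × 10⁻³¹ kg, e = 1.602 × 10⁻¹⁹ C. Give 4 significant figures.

3.051 × 10⁻²⁵

Planck length: ℓ_P = √(ℏG/c³) = 1.616 × 10⁻³⁵ m
Bohr radius: a₀ = 4πε₀ℏ²/(m_e e²) = 5.297 × 10⁻¹¹ m
ratio = 1.616 × 10⁻³⁵ / 5.297 × 10⁻¹¹ = 3.051 × 10⁻²⁵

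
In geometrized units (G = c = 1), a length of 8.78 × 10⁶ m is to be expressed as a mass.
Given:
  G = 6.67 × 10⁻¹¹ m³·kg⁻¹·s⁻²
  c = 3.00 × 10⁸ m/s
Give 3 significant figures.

1.18 × 10³⁴ kg

Length → mass via c²/G.
8.78 × 10⁶ m × (c²/G) = 1.18 × 10³⁴ kg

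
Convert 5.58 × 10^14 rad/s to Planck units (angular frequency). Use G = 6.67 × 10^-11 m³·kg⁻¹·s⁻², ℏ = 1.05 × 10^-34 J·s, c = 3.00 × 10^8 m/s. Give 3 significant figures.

3.00 × 10^-29

Planck angular frequency: ω_P = √(c⁵/(ℏG)) = 1.86 × 10^43 rad/s.
5.58 × 10^14 / 1.86 × 10^43 = 3.00 × 10^-29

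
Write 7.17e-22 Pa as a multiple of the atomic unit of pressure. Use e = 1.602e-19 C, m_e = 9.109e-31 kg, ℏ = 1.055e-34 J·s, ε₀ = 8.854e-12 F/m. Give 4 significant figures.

atomic unit of pressure: P_au = E_h/a₀³ = m_e⁴e¹⁰/((4πε₀)⁵ℏ⁸) = 2.929e13 Pa.
7.17e-22 / 2.929e13 = 2.448e-35

2.448e-35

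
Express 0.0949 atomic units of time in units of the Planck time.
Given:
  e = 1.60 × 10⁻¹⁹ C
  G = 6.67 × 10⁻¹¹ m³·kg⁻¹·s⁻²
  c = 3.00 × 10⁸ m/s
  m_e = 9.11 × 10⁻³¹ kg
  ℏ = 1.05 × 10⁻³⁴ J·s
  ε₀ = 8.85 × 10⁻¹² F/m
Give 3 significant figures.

atomic unit of time: τ_au = (4πε₀)²ℏ³/(m_e e⁴) = 2.40 × 10⁻¹⁷ s
Planck time: t_P = √(ℏG/c⁵) = 5.37 × 10⁻⁴⁴ s
0.0949 × 2.40 × 10⁻¹⁷ / 5.37 × 10⁻⁴⁴ = 4.24 × 10²⁵

4.24 × 10²⁵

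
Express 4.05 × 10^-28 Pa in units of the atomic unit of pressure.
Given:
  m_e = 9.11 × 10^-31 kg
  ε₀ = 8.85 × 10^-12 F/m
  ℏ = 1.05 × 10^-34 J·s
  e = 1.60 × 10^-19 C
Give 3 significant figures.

1.34 × 10^-41

atomic unit of pressure: P_au = E_h/a₀³ = m_e⁴e¹⁰/((4πε₀)⁵ℏ⁸) = 3.01 × 10^13 Pa.
4.05 × 10^-28 / 3.01 × 10^13 = 1.34 × 10^-41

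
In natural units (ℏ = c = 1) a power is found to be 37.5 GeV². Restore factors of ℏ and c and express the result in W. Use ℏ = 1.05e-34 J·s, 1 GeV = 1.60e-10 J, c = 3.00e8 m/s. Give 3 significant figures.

Power is [E]/[T] = [E]²/ℏ.
1 GeV² → 1/ℏ × (1 GeV in J)² = 2.44e14 W.
Result: 37.5 × 2.44e14 = 9.14e15 W.

9.14e15 W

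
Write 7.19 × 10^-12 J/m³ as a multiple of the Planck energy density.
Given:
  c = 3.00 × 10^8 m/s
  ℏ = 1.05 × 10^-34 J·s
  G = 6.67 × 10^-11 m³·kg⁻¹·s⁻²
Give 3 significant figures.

1.54 × 10^-125

Planck energy density: u_P = c⁷/(ℏG²) = 4.68 × 10^113 J/m³.
7.19 × 10^-12 / 4.68 × 10^113 = 1.54 × 10^-125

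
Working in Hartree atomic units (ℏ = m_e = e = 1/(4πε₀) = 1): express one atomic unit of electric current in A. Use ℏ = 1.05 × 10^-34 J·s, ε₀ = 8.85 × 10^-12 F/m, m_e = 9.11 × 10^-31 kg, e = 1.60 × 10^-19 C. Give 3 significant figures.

6.67 × 10^-3 A

Dimensional analysis gives I_au = e E_h/ℏ = m_e e⁵/((4πε₀)²ℏ³).
E_h = 4.38 × 10^-18 J
e·E_h/ℏ = 6.67 × 10^-3 A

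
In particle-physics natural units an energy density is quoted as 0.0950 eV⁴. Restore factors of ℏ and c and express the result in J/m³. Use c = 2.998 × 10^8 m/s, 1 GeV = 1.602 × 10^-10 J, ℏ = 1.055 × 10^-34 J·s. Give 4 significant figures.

[E]/[L]³ = [E]⁴/(ℏc)³; restore (ℏc)⁻³.
1 GeV⁴ → 1/(ℏc)³ × (1 GeV in J)⁴ = 2.082 × 10^37 J/m³.
Convert the energy scale: 0.0950 eV⁴ = 9.50 × 10^-38 GeV⁴.
Result: 9.50 × 10^-38 × 2.082 × 10^37 = 1.978 J/m³.

1.978 J/m³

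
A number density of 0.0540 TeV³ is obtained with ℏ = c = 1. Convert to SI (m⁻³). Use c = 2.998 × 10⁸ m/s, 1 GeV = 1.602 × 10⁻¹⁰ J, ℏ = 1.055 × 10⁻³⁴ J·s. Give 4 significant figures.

Number density is [L]⁻³ = [E]³/(ℏc)³.
1 GeV³ → 1/(ℏc)³ × (1 GeV in J)³ = 1.299 × 10⁴⁷ m⁻³.
Convert the energy scale: 0.0540 TeV³ = 5.40 × 10⁷ GeV³.
Result: 5.40 × 10⁷ × 1.299 × 10⁴⁷ = 7.017 × 10⁵⁴ m⁻³.

7.017 × 10⁵⁴ m⁻³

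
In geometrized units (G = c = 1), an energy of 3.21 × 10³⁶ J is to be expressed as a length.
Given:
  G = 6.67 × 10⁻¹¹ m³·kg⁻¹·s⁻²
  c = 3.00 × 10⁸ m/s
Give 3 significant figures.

2.64 × 10⁻⁸ m

Energy → length via G/c⁴.
3.21 × 10³⁶ J × (G/c⁴) = 2.64 × 10⁻⁸ m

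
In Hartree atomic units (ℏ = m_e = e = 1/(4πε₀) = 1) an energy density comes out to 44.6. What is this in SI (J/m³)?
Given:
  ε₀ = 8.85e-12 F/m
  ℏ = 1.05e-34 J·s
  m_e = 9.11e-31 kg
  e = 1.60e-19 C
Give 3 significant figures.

1.34e15 J/m³

One atomic unit of energy density: u_au = E_h/a₀³ = m_e⁴e¹⁰/((4πε₀)⁵ℏ⁸) = 3.01e13 J/m³.
44.6 × 3.01e13 J/m³ = 1.34e15 J/m³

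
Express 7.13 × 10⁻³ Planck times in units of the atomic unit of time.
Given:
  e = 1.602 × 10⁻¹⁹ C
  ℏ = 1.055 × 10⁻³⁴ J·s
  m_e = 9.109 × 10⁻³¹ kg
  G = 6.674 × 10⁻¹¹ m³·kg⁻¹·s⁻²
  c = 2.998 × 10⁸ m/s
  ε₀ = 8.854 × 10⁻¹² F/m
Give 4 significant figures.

Planck time: t_P = √(ℏG/c⁵) = 5.392 × 10⁻⁴⁴ s
atomic unit of time: τ_au = (4πε₀)²ℏ³/(m_e e⁴) = 2.423 × 10⁻¹⁷ s
7.13 × 10⁻³ × 5.392 × 10⁻⁴⁴ / 2.423 × 10⁻¹⁷ = 1.587 × 10⁻²⁹

1.587 × 10⁻²⁹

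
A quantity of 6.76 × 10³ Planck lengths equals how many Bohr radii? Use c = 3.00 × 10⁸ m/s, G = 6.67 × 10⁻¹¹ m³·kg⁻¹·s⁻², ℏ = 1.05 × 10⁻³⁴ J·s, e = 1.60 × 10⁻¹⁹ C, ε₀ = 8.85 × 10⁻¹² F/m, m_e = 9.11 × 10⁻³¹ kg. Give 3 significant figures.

Planck length: ℓ_P = √(ℏG/c³) = 1.61 × 10⁻³⁵ m
Bohr radius: a₀ = 4πε₀ℏ²/(m_e e²) = 5.26 × 10⁻¹¹ m
6.76 × 10³ × 1.61 × 10⁻³⁵ / 5.26 × 10⁻¹¹ = 2.07 × 10⁻²¹

2.07 × 10⁻²¹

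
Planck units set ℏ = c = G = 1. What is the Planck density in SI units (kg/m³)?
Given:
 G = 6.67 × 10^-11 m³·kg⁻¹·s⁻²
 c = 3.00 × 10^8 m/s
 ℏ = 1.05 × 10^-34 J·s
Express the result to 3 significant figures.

5.20 × 10^96 kg/m³

From ℏ = c = G = 1 the density scale is ρ_P = c⁵/(ℏG²).
  = 2.43 × 10^42 / 4.67 × 10^-55
  = 5.20 × 10^96 kg/m³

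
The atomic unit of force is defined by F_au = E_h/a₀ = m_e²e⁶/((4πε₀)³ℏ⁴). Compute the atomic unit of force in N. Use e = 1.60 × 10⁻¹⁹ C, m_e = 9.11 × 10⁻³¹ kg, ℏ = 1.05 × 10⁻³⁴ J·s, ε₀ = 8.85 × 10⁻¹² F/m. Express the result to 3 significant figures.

F_au = E_h/a₀ = m_e²e⁶/((4πε₀)³ℏ⁴)
E_h = 4.38 × 10⁻¹⁸ J
a₀ = 5.26 × 10⁻¹¹ m
E_h/a₀ = 8.33 × 10⁻⁸ N

8.33 × 10⁻⁸ N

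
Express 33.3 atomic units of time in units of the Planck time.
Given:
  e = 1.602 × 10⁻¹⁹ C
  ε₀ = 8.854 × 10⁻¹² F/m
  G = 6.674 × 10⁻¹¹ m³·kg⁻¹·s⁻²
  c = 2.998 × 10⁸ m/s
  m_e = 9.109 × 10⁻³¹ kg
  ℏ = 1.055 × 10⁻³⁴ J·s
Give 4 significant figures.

atomic unit of time: τ_au = (4πε₀)²ℏ³/(m_e e⁴) = 2.423 × 10⁻¹⁷ s
Planck time: t_P = √(ℏG/c⁵) = 5.392 × 10⁻⁴⁴ s
33.3 × 2.423 × 10⁻¹⁷ / 5.392 × 10⁻⁴⁴ = 1.496 × 10²⁸

1.496 × 10²⁸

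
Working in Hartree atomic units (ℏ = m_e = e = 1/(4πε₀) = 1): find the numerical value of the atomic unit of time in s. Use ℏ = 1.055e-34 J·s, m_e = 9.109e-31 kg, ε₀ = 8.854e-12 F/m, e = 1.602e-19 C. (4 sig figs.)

From ℏ = m_e = e = 1/(4πε₀) = 1 the time scale is τ_au = (4πε₀)²ℏ³/(m_e e⁴).
E_h = 4.354e-18 J
ℏ/E_h = 2.423e-17 s

2.423e-17 s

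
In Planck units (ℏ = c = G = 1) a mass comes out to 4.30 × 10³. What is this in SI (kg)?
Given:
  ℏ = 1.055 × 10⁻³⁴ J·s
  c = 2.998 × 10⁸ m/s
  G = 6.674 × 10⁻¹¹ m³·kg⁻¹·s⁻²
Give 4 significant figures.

One Planck mass: m_P = √(ℏc/G) = 2.177 × 10⁻⁸ kg.
4.30 × 10³ × 2.177 × 10⁻⁸ kg = 9.361 × 10⁻⁵ kg

9.361 × 10⁻⁵ kg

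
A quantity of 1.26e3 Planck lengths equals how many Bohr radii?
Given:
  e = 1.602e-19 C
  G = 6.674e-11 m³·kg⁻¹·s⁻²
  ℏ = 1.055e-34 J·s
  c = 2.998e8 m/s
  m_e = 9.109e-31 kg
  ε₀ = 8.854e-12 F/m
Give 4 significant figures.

Planck length: ℓ_P = √(ℏG/c³) = 1.616e-35 m
Bohr radius: a₀ = 4πε₀ℏ²/(m_e e²) = 5.297e-11 m
1.26e3 × 1.616e-35 / 5.297e-11 = 3.845e-22

3.845e-22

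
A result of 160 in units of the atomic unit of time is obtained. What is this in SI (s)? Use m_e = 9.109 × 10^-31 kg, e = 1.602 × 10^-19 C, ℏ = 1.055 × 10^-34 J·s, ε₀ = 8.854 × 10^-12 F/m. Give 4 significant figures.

3.877 × 10^-15 s

One atomic unit of time: τ_au = (4πε₀)²ℏ³/(m_e e⁴) = 2.423 × 10^-17 s.
160 × 2.423 × 10^-17 s = 3.877 × 10^-15 s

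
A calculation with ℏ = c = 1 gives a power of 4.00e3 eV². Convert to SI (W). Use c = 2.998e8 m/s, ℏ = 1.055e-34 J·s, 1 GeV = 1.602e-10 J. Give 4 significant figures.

Power is [E]/[T] = [E]²/ℏ.
1 GeV² → 1/ℏ × (1 GeV in J)² = 2.433e14 W.
Convert the energy scale: 4.00e3 eV² = 4.00e-15 GeV².
Result: 4.00e-15 × 2.433e14 = 0.9730 W.

0.9730 W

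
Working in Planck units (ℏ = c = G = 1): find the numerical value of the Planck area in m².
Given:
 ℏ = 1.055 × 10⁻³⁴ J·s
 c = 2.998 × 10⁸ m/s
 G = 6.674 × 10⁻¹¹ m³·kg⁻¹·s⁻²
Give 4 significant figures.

2.613 × 10⁻⁷⁰ m²

From ℏ = c = G = 1 the area scale is A_P = ℏG/c³.
  = 7.041 × 10⁻⁴⁵ / 2.695 × 10²⁵
  = 2.613 × 10⁻⁷⁰ m²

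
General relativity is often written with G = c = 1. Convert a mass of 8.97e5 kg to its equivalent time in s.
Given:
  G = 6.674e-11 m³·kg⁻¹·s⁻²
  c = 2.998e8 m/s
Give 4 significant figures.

2.222e-30 s

Mass → time via G/c³.
8.97e5 kg × (G/c³) = 2.222e-30 s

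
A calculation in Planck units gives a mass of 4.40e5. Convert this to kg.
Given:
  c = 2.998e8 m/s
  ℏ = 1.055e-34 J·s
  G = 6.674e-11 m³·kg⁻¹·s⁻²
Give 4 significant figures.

One Planck mass: m_P = √(ℏc/G) = 2.177e-8 kg.
4.40e5 × 2.177e-8 kg = 9.579e-3 kg

9.579e-3 kg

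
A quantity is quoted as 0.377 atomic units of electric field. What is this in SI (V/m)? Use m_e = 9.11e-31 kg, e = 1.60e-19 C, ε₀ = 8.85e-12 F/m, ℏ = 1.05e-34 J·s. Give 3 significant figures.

One atomic unit of electric field: E_au = E_h/(e a₀) = m_e²e⁵/((4πε₀)³ℏ⁴) = 5.20e11 V/m.
0.377 × 5.20e11 V/m = 1.96e11 V/m

1.96e11 V/m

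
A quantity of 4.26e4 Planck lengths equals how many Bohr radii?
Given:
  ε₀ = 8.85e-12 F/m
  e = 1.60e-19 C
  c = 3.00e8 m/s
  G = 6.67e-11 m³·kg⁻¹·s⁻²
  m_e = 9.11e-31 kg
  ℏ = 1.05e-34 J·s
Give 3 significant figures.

Planck length: ℓ_P = √(ℏG/c³) = 1.61e-35 m
Bohr radius: a₀ = 4πε₀ℏ²/(m_e e²) = 5.26e-11 m
4.26e4 × 1.61e-35 / 5.26e-11 = 1.31e-20

1.31e-20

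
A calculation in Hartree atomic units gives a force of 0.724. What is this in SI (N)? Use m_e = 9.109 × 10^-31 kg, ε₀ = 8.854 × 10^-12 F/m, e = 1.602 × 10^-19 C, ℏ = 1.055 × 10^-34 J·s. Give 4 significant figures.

One atomic unit of force: F_au = E_h/a₀ = m_e²e⁶/((4πε₀)³ℏ⁴) = 8.220 × 10^-8 N.
0.724 × 8.220 × 10^-8 N = 5.951 × 10^-8 N

5.951 × 10^-8 N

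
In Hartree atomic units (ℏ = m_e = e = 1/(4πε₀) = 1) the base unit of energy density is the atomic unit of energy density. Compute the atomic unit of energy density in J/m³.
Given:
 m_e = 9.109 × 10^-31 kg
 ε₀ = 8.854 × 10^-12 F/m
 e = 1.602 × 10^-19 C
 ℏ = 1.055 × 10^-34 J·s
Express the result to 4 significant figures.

u_au = E_h/a₀³ = m_e⁴e¹⁰/((4πε₀)⁵ℏ⁸)
E_h = 4.354 × 10^-18 J
a₀ = 5.297 × 10^-11 m
E_h/a₀³ = 2.929 × 10^13 J/m³

2.929 × 10^13 J/m³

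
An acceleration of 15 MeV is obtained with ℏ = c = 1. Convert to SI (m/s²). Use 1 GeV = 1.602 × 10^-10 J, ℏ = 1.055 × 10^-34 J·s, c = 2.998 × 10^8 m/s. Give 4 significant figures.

6.829 × 10^30 m/s²

Acceleration is [L]/[T]² = c·[E]/ℏ.
1 GeV → c/ℏ × (1 GeV in J) = 4.552 × 10^32 m/s².
Convert the energy scale: 15 MeV = 0.0150 GeV.
Result: 0.0150 × 4.552 × 10^32 = 6.829 × 10^30 m/s².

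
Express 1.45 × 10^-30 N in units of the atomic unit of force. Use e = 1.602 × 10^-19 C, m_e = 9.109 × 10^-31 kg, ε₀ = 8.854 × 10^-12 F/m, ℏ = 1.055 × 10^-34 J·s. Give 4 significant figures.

1.764 × 10^-23

atomic unit of force: F_au = E_h/a₀ = m_e²e⁶/((4πε₀)³ℏ⁴) = 8.220 × 10^-8 N.
1.45 × 10^-30 / 8.220 × 10^-8 = 1.764 × 10^-23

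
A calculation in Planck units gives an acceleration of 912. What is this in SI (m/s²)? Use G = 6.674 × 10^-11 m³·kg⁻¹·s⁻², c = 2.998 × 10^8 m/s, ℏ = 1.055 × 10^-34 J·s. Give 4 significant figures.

One Planck acceleration: a_P = √(c⁷/(ℏG)) = 5.560 × 10^51 m/s².
912 × 5.560 × 10^51 m/s² = 5.071 × 10^54 m/s²

5.071 × 10^54 m/s²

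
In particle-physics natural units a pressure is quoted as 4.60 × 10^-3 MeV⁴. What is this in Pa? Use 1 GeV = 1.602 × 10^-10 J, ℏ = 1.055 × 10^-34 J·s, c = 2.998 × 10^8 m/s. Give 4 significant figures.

9.575 × 10^22 Pa

Pressure is [E]/[L]³ = [E]⁴/(ℏc)³.
1 GeV⁴ → 1/(ℏc)³ × (1 GeV in J)⁴ = 2.082 × 10^37 Pa.
Convert the energy scale: 4.60 × 10^-3 MeV⁴ = 4.60 × 10^-15 GeV⁴.
Result: 4.60 × 10^-15 × 2.082 × 10^37 = 9.575 × 10^22 Pa.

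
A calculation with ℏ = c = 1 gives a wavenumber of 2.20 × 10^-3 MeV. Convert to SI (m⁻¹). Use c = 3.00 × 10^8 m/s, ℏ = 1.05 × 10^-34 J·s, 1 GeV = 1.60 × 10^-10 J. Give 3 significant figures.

1.12 × 10^10 m⁻¹

Inverse length is [E]/(ℏc).
1 GeV → 1/(ℏc) × (1 GeV in J) = 5.08 × 10^15 m⁻¹.
Convert the energy scale: 2.20 × 10^-3 MeV = 2.20 × 10^-6 GeV.
Result: 2.20 × 10^-6 × 5.08 × 10^15 = 1.12 × 10^10 m⁻¹.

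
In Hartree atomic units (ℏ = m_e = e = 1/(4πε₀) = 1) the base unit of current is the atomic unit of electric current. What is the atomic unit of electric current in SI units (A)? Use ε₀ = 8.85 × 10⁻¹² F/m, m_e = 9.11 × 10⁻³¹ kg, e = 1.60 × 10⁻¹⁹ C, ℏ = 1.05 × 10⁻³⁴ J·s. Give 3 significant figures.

6.67 × 10⁻³ A

I_au = e E_h/ℏ = m_e e⁵/((4πε₀)²ℏ³)
E_h = 4.38 × 10⁻¹⁸ J
e·E_h/ℏ = 6.67 × 10⁻³ A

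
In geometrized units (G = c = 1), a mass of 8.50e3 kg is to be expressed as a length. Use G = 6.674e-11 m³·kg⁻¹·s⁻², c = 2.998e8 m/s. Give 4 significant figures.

In G = c = 1 units mass has dimensions of length; the conversion factor is G/c².
8.50e3 kg × (G/c²) = 6.312e-24 m

6.312e-24 m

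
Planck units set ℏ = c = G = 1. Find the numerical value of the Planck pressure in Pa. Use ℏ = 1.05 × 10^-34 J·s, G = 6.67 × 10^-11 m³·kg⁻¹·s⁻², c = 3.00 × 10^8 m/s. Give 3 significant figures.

Dimensional analysis gives p_P = c⁷/(ℏG²).
  = 2.19 × 10^59 / 4.67 × 10^-55
  = 4.68 × 10^113 Pa

4.68 × 10^113 Pa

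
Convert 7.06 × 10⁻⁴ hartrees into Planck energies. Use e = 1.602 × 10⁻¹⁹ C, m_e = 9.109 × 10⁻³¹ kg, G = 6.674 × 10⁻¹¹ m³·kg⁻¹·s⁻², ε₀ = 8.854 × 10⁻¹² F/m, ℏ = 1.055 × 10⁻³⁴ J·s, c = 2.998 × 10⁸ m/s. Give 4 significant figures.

1.571 × 10⁻³⁰

hartree: E_h = m_e e⁴/(4πε₀ℏ)² = 4.354 × 10⁻¹⁸ J
Planck energy: E_P = √(ℏc⁵/G) = 1.957 × 10⁹ J
7.06 × 10⁻⁴ × 4.354 × 10⁻¹⁸ / 1.957 × 10⁹ = 1.571 × 10⁻³⁰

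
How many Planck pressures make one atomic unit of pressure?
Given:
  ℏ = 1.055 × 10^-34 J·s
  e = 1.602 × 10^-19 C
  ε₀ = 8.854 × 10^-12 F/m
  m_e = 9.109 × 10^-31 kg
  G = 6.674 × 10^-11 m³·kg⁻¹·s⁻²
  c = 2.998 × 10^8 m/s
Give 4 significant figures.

6.323 × 10^-101

atomic unit of pressure: P_au = E_h/a₀³ = m_e⁴e¹⁰/((4πε₀)⁵ℏ⁸) = 2.929 × 10^13 Pa
Planck pressure: p_P = c⁷/(ℏG²) = 4.632 × 10^113 Pa
ratio = 2.929 × 10^13 / 4.632 × 10^113 = 6.323 × 10^-101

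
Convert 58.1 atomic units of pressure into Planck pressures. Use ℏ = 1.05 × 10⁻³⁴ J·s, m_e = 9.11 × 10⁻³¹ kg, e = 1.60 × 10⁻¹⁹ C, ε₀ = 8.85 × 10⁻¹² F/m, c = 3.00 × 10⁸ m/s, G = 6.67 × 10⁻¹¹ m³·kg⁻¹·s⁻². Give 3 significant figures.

atomic unit of pressure: P_au = E_h/a₀³ = m_e⁴e¹⁰/((4πε₀)⁵ℏ⁸) = 3.01 × 10¹³ Pa
Planck pressure: p_P = c⁷/(ℏG²) = 4.68 × 10¹¹³ Pa
58.1 × 3.01 × 10¹³ / 4.68 × 10¹¹³ = 3.74 × 10⁻⁹⁹

3.74 × 10⁻⁹⁹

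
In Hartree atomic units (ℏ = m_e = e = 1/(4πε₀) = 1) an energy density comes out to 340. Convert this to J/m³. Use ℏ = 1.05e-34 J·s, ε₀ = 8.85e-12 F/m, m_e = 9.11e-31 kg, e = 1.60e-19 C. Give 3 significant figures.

1.02e16 J/m³

One atomic unit of energy density: u_au = E_h/a₀³ = m_e⁴e¹⁰/((4πε₀)⁵ℏ⁸) = 3.01e13 J/m³.
340 × 3.01e13 J/m³ = 1.02e16 J/m³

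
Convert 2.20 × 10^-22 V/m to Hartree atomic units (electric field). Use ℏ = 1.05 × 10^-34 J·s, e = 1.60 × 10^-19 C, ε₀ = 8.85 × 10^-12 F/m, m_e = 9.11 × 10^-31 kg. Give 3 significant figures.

4.23 × 10^-34

atomic unit of electric field: E_au = E_h/(e a₀) = m_e²e⁵/((4πε₀)³ℏ⁴) = 5.20 × 10^11 V/m.
2.20 × 10^-22 / 5.20 × 10^11 = 4.23 × 10^-34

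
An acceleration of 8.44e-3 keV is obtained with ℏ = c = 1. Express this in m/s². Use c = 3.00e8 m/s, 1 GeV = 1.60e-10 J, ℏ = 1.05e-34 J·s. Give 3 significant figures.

Acceleration is [L]/[T]² = c·[E]/ℏ.
1 GeV → c/ℏ × (1 GeV in J) = 4.57e32 m/s².
Convert the energy scale: 8.44e-3 keV = 8.44e-9 GeV.
Result: 8.44e-9 × 4.57e32 = 3.86e24 m/s².

3.86e24 m/s²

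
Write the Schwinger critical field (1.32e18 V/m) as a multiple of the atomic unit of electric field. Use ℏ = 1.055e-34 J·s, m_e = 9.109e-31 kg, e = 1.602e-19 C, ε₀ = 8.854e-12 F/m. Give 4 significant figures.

atomic unit of electric field: E_au = E_h/(e a₀) = m_e²e⁵/((4πε₀)³ℏ⁴) = 5.131e11 V/m.
1.32e18 / 5.131e11 = 2.573e6

2.573e6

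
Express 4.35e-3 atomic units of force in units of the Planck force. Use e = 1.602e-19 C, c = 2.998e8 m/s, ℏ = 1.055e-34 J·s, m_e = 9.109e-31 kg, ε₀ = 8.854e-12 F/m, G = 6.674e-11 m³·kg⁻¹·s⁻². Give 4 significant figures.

2.954e-54

atomic unit of force: F_au = E_h/a₀ = m_e²e⁶/((4πε₀)³ℏ⁴) = 8.220e-8 N
Planck force: F_P = c⁴/G = 1.210e44 N
4.35e-3 × 8.220e-8 / 1.210e44 = 2.954e-54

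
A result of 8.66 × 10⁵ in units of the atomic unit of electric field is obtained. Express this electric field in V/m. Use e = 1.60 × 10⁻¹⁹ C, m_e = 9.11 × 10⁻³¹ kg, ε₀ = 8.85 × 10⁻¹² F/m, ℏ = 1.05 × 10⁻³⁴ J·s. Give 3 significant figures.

One atomic unit of electric field: E_au = E_h/(e a₀) = m_e²e⁵/((4πε₀)³ℏ⁴) = 5.20 × 10¹¹ V/m.
8.66 × 10⁵ × 5.20 × 10¹¹ V/m = 4.51 × 10¹⁷ V/m

4.51 × 10¹⁷ V/m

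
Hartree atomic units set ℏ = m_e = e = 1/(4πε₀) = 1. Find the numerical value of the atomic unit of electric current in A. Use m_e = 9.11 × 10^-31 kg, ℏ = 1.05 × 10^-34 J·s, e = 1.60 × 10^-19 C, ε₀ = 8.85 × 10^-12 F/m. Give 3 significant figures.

From ℏ = m_e = e = 1/(4πε₀) = 1 the current scale is I_au = e E_h/ℏ = m_e e⁵/((4πε₀)²ℏ³).
E_h = 4.38 × 10^-18 J
e·E_h/ℏ = 6.67 × 10^-3 A

6.67 × 10^-3 A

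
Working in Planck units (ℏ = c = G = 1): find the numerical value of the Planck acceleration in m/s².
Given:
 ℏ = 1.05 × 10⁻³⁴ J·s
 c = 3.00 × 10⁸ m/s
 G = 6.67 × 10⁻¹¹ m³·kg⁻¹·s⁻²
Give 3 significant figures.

Dimensional analysis gives a_P = √(c⁷/(ℏG)).
  = √(3.12 × 10¹⁰³)
  = 5.59 × 10⁵¹ m/s²

5.59 × 10⁵¹ m/s²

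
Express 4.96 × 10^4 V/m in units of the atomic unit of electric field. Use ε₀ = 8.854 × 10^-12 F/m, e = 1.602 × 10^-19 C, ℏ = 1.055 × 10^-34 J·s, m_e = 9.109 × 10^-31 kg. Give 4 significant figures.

atomic unit of electric field: E_au = E_h/(e a₀) = m_e²e⁵/((4πε₀)³ℏ⁴) = 5.131 × 10^11 V/m.
4.96 × 10^4 / 5.131 × 10^11 = 9.667 × 10^-8

9.667 × 10^-8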